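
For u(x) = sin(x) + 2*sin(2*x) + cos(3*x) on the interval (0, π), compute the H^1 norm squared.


||u||_{H^1(0,π)}^2 = -32 + 16*π

u'(x) = -3*sin(3*x) + cos(x) + 4*cos(2*x).
Expand u² and (u')² and integrate term by term on (0, π), using: for integers n ≥ 1, ∫_0^π sin²(nx) dx = ∫_0^π cos²(nx) dx = π/2; for n ≠ n', ∫_0^π sin(nx)sin(n'x) dx = ∫_0^π cos(nx)cos(n'x) dx = 0; and by product-to-sum, ∫_0^π sin(nx)cos(n'x) dx = ½∫_0^π [sin((n+n')x) + sin((n−n')x)] dx, which is 0 when n+n' is even and 2n/(n²−n'²) when n+n' is odd (it need not vanish on (0, π)).
  u² squared terms: (2)²·∫sin(2x)² dx = 4·π/2 = 2*π;  (1)²·∫cos(3x)² dx = 1·π/2 = π/2;  (1)²·∫sin(x)² dx = 1·π/2 = π/2.
  u² cross terms: 2·(2)·(1)·∫sin(2x)·cos(3x) dx = 4·(-4/5) = -16/5;  2·(2)·(1)·∫sin(2x)·sin(x) dx = 4·(0) = 0;  2·(1)·(1)·∫cos(3x)·sin(x) dx = 2·(0) = 0.
  So ∫_0^π u² dx = 2*π + π/2 + π/2 − 16/5 + 0 + 0 = -16/5 + 3*π.
  (u')² squared terms: (-3)²·∫sin(3x)² dx = 9·π/2 = 9*π/2;  (4)²·∫cos(2x)² dx = 16·π/2 = 8*π;  (1)²·∫cos(x)² dx = 1·π/2 = π/2.
  (u')² cross terms: 2·(-3)·(4)·∫sin(3x)·cos(2x) dx = -24·(6/5) = -144/5;  2·(-3)·(1)·∫sin(3x)·cos(x) dx = -6·(0) = 0;  2·(4)·(1)·∫cos(2x)·cos(x) dx = 8·(0) = 0.
  So ∫_0^π (u')² dx = 9*π/2 + 8*π + π/2 − 144/5 + 0 + 0 = -144/5 + 13*π.
||u||_{H^1}^2 = (-16/5 + 3*π) + (-144/5 + 13*π) = -32 + 16*π.


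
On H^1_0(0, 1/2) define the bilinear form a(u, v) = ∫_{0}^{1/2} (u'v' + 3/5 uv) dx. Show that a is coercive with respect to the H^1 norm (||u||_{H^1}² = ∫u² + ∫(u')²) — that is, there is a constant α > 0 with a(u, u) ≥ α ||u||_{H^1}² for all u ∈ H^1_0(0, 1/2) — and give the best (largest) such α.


α = (3 + 20*π^2)/(5*(1 + 4*π^2))

Coercivity of a(·,·) on H^1_0(0, 1/2) means a(u, u) ≥ α ||u||_{H^1}² for every u ∈ H^1_0.
The interval has length L = 1/2, and Poincaré/coercivity depend only on L. Here a(u, u) = ∫(u')² + (3/5)·∫u².
Here 0 < c = 3/5 < 1. The condition a(u,u) ≥ α||u||_{H^1}² reads (1−α)∫(u')² ≥ (α−c)∫u². Any admissible α is ≤ 1 (rapidly oscillating u have ∫u²/∫(u')² → 0), and α = 1 would force 0 ≥ (1−c)∫u², impossible since c < 1; so 1−α > 0. By the sharp Poincaré inequality on H^1_0 of an interval of length L, ∫(u')² ≥ (π/L)²∫u² with equality for the first sine mode sin(π(x−x₀)/L) (x₀ the left endpoint), so the inequality holds for all u iff (1−α)(π/L)² ≥ α − c, i.e. α ≤ ((π/L)² + c)/((π/L)² + 1) = (1 + c(L/π)²)/(1 + (L/π)²). With (π/L)² = 4*π^2 and c = 3/5, the largest admissible constant is α = ((π/L)² + c)/((π/L)² + 1).
Simplifying, α = (3 + 20*π^2)/(5*(1 + 4*π^2)).


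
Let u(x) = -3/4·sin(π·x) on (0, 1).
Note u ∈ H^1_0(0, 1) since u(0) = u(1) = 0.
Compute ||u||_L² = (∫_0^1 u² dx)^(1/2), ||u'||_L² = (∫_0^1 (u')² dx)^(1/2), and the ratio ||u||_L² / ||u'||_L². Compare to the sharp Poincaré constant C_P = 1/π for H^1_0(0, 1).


||u||_L² / ||u'||_L² = 1/π = C_P.

u(x) = -3/4·sin(π·x), so u'(x) = -3*π*cos(π*x)/4.
Writing u(x) = A·sin(kπx/L) with A = -3/4 and k = 1, use ∫_0^L sin²(kπx/L) dx = L/2 and ∫_0^L cos²(kπx/L) dx = L/2.
u² = 9/16·sin²(π·x) and (u')² = 9*π^2/16·cos²(π·x), and each of sin², cos² integrates to L/2 = 1/2 over (0, 1).
∫_0^1 u² dx = 9/32, so ||u||_L² = 3*sqrt(2)/8.
∫_0^1 (u')² dx = 9*π^2/32, so ||u'||_L² = 3*sqrt(2)*π/8.
Ratio ||u||_L² / ||u'||_L² = 1/π.
Sharp Poincaré constant on H^1_0(0, 1) is C_P = L/π = 1/π, achieved by sin(π·x).
This is the k = 1 eigenfunction (up to amplitude), so the ratio equals the sharp Poincaré constant exactly.


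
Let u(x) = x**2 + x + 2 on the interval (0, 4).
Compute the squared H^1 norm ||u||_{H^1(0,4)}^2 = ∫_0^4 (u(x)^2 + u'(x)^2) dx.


||u||_{H^1}^2 = 3044/5

The H^1 norm (squared) on an interval (0, L) is
  ||u||_{H^1}^2 = ∫_0^L u(x)^2 dx + ∫_0^L u'(x)^2 dx.
Compute u'(x) = 2*x + 1.
Then u(x)^2 = x**4 + 2*x**3 + 5*x**2 + 4*x + 4 and u'(x)^2 = 4*x**2 + 4*x + 1.
Integrate each monomial from 0 to 4 using ∫_0^4 c·x^n dx = c·4^(n+1)/(n+1):
  ∫_0^4 u(x)^2 dx = ∫_0^4 (x^4 + 2*x^3 + 5*x^2 + 4*x + 4) dx. Term by term:
    ∫_0^4 x^4 dx = 1024/5;  ∫_0^4 2*x^3 dx = 128;  ∫_0^4 5*x^2 dx = 320/3;
    ∫_0^4 4*x dx = 32;  ∫_0^4 4 dx = 16.
  Sum: 1024/5 + 128 + 320/3 + 32 + 16 = 7312/15.
  ∫_0^4 u'(x)^2 dx = ∫_0^4 (4*x^2 + 4*x + 1) dx. Term by term:
    ∫_0^4 4*x^2 dx = 256/3;  ∫_0^4 4*x dx = 32;  ∫_0^4 1 dx = 4.
  Sum: 256/3 + 32 + 4 = 364/3.
Adding: ||u||_{H^1}^2 = 7312/15 + 364/3 = 3044/5.


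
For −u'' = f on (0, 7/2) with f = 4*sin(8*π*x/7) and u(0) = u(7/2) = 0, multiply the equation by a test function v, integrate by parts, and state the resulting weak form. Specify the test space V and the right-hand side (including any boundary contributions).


V = H^1_0(0, 7/2) (so v(0) = v(7/2) = 0); weak form: ∫_0^7/2 u'v' dx = ∫_0^7/2 (4*sin(8*π*x/7)) v dx for all v ∈ V.

Multiply both sides by a test function v and integrate from 0 to 7/2:
  ∫_0^7/2 −u''(x) v(x) dx = ∫_0^7/2 f(x) v(x) dx.
Integrate the LHS by parts once:
  ∫_0^7/2 −u'' v dx = −[u'(x) v(x)]_0^7/2 + ∫_0^7/2 u'(x) v'(x) dx.
Thus ∫_0^7/2 u'(x) v'(x) dx = ∫_0^7/2 f(x) v(x) dx + [u'(x) v(x)]_0^7/2.
Choose V so that boundary terms are either known or forced to vanish.
u is Dirichlet: u(0) = u(7/2) = 0. Let V = H^1_0(0, 7/2); then v(0) = v(7/2) = 0, and [u' v]_0^7/2 = 0.
Weak formulation: find u (satisfying any essential BC) such that ∫_0^7/2 u'(x) v'(x) dx = ∫_0^7/2 f v dx for all v ∈ V.
Substituting f(x) = 4*sin(8*π*x/7), the right-hand side is ∫_0^7/2 (4*sin(8*π*x/7)) v dx.


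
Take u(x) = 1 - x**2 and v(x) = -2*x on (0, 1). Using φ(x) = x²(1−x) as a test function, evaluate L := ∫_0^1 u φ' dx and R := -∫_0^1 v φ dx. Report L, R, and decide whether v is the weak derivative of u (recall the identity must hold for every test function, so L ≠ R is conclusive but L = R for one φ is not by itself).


LHS = 1/10, RHS = 1/10. Yes, v = u' weakly.

u(x) = 1 - x**2, classical derivative u'(x) = -2*x.
φ(x) = x²(1−x), so φ'(x) = x*(2 - 3*x).
Note φ(0) = φ(1) = 0, so the boundary term u·φ vanishes.
LHS = ∫_0^1 u(x) φ'(x) dx = ∫_0^1 (3*x^4 - 2*x^3 - 3*x^2 + 2*x) dx. Term by term:
  ∫_0^1 3*x^4 dx = 3/5;  ∫_0^1 -2*x^3 dx = -1/2;  ∫_0^1 -3*x^2 dx = -1;
  ∫_0^1 2*x dx = 1.
Sum: 3/5 − 1/2 − 1 + 1 = 1/10.
So LHS = 1/10.
∫_0^1 v(x) φ(x) dx = ∫_0^1 (2*x^4 - 2*x^3) dx. Term by term:
  ∫_0^1 2*x^4 dx = 2/5;  ∫_0^1 -2*x^3 dx = -1/2.
Sum: 2/5 − 1/2 = -1/10.
So RHS = -∫_0^1 v(x) φ(x) dx = 1/10.
LHS = RHS, so the identity holds for this test φ.
Moreover u is smooth here and v(x) = u'(x) = -2*x pointwise, so the identity holds for every test function. Hence v is the weak derivative of u.


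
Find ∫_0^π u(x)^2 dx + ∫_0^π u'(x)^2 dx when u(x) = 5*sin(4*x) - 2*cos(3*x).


||u||_{H^1(0,π)}^2 = -1600/7 + 465*π/2

u'(x) = 6*sin(3*x) + 20*cos(4*x).
Expand u² and (u')² and integrate term by term on (0, π), using: for integers n ≥ 1, ∫_0^π sin²(nx) dx = ∫_0^π cos²(nx) dx = π/2; for n ≠ n', ∫_0^π sin(nx)sin(n'x) dx = ∫_0^π cos(nx)cos(n'x) dx = 0; and by product-to-sum, ∫_0^π sin(nx)cos(n'x) dx = ½∫_0^π [sin((n+n')x) + sin((n−n')x)] dx, which is 0 when n+n' is even and 2n/(n²−n'²) when n+n' is odd (it need not vanish on (0, π)).
  u² squared terms: (-2)²·∫cos(3x)² dx = 4·π/2 = 2*π;  (5)²·∫sin(4x)² dx = 25·π/2 = 25*π/2.
  u² cross terms: 2·(-2)·(5)·∫cos(3x)·sin(4x) dx = -20·(8/7) = -160/7.
  So ∫_0^π u² dx = 2*π + 25*π/2 − 160/7 = -160/7 + 29*π/2.
  (u')² squared terms: (6)²·∫sin(3x)² dx = 36·π/2 = 18*π;  (20)²·∫cos(4x)² dx = 400·π/2 = 200*π.
  (u')² cross terms: 2·(6)·(20)·∫sin(3x)·cos(4x) dx = 240·(-6/7) = -1440/7.
  So ∫_0^π (u')² dx = 18*π + 200*π − 1440/7 = -1440/7 + 218*π.
||u||_{H^1}^2 = (-160/7 + 29*π/2) + (-1440/7 + 218*π) = -1600/7 + 465*π/2.


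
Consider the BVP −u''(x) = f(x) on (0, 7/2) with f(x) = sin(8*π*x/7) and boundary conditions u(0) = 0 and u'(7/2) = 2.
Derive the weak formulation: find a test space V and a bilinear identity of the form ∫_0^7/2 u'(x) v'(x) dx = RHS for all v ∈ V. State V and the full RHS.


V = {v ∈ H^1(0, 7/2) : v(0) = 0} (test functions vanish at x = 0 where u is specified); weak form: ∫_0^7/2 u'v' dx = ∫_0^7/2 (sin(8*π*x/7)) v dx + 2·v(7/2) for all v ∈ V.

Multiply both sides by a test function v and integrate from 0 to 7/2:
  ∫_0^7/2 −u''(x) v(x) dx = ∫_0^7/2 f(x) v(x) dx.
Integrate the LHS by parts once:
  ∫_0^7/2 −u'' v dx = −[u'(x) v(x)]_0^7/2 + ∫_0^7/2 u'(x) v'(x) dx.
Thus ∫_0^7/2 u'(x) v'(x) dx = ∫_0^7/2 f(x) v(x) dx + [u'(x) v(x)]_0^7/2.
Choose V so that boundary terms are either known or forced to vanish.
Mixed BC: u(0) = 0 (Dirichlet) and u'(7/2) = 2 (Neumann). Define V = {v ∈ H^1(0, 7/2) : v(0) = 0}. Then [u' v]_0^7/2 = u'(7/2)·v(7/2) − u'(0)·0 = 2·v(7/2).
Weak formulation: find u (satisfying any essential BC) such that ∫_0^7/2 u'(x) v'(x) dx = ∫_0^7/2 f v dx + 2·v(7/2) for all v ∈ V (Dirichlet at 0 absorbed into V; Neumann datum at x = 7/2 contributes the boundary term).
Substituting f(x) = sin(8*π*x/7), the right-hand side is ∫_0^7/2 (sin(8*π*x/7)) v dx + 2·v(7/2).


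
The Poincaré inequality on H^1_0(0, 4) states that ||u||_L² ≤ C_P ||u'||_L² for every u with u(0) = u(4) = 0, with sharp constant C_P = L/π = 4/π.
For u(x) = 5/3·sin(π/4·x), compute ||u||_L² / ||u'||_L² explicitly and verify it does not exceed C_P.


||u||_L² / ||u'||_L² = 4/π = C_P.

u(x) = 5/3·sin(π/4·x), so u'(x) = 5*π*cos(π*x/4)/12.
Writing u(x) = A·sin(kπx/L) with A = 5/3 and k = 1, use ∫_0^L sin²(kπx/L) dx = L/2 and ∫_0^L cos²(kπx/L) dx = L/2.
u² = 25/9·sin²(π/4·x) and (u')² = 25*π^2/144·cos²(π/4·x), and each of sin², cos² integrates to L/2 = 2 over (0, 4).
∫_0^4 u² dx = 50/9, so ||u||_L² = 5*sqrt(2)/3.
∫_0^4 (u')² dx = 25*π^2/72, so ||u'||_L² = 5*sqrt(2)*π/12.
Ratio ||u||_L² / ||u'||_L² = 4/π.
Sharp Poincaré constant on H^1_0(0, 4) is C_P = L/π = 4/π, achieved by sin(π/4·x).
This is the k = 1 eigenfunction (up to amplitude), so the ratio equals the sharp Poincaré constant exactly.


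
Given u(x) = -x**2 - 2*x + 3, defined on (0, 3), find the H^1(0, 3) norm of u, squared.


||u||_{H^1}^2 = 843/5

The H^1 norm (squared) on an interval (0, L) is
  ||u||_{H^1}^2 = ∫_0^L u(x)^2 dx + ∫_0^L u'(x)^2 dx.
Compute u'(x) = -2*x - 2.
Then u(x)^2 = x**4 + 4*x**3 - 2*x**2 - 12*x + 9 and u'(x)^2 = 4*x**2 + 8*x + 4.
Integrate each monomial from 0 to 3 using ∫_0^3 c·x^n dx = c·3^(n+1)/(n+1):
  ∫_0^3 u(x)^2 dx = ∫_0^3 (x^4 + 4*x^3 - 2*x^2 - 12*x + 9) dx. Term by term:
    ∫_0^3 x^4 dx = 243/5;  ∫_0^3 4*x^3 dx = 81;  ∫_0^3 -2*x^2 dx = -18;
    ∫_0^3 -12*x dx = -54;  ∫_0^3 9 dx = 27.
  Sum: 243/5 + 81 − 18 − 54 + 27 = 423/5.
  ∫_0^3 u'(x)^2 dx = ∫_0^3 (4*x^2 + 8*x + 4) dx. Term by term:
    ∫_0^3 4*x^2 dx = 36;  ∫_0^3 8*x dx = 36;  ∫_0^3 4 dx = 12.
  Sum: 36 + 36 + 12 = 84.
Adding: ||u||_{H^1}^2 = 423/5 + 84 = 843/5.


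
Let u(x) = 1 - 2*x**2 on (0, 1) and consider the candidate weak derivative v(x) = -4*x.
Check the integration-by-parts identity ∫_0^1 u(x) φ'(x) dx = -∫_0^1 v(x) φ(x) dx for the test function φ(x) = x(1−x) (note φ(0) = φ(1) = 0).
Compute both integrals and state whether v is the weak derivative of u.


LHS = 1/3, RHS = 1/3. Yes, v = u' weakly.

u(x) = 1 - 2*x**2, classical derivative u'(x) = -4*x.
φ(x) = x(1−x), so φ'(x) = 1 - 2*x.
Note φ(0) = φ(1) = 0, so the boundary term u·φ vanishes.
LHS = ∫_0^1 u(x) φ'(x) dx = ∫_0^1 (4*x^3 - 2*x^2 - 2*x + 1) dx. Term by term:
  ∫_0^1 4*x^3 dx = 1;  ∫_0^1 -2*x^2 dx = -2/3;  ∫_0^1 -2*x dx = -1;
  ∫_0^1 1 dx = 1.
Sum: 1 − 2/3 − 1 + 1 = 1/3.
So LHS = 1/3.
∫_0^1 v(x) φ(x) dx = ∫_0^1 (4*x^3 - 4*x^2) dx. Term by term:
  ∫_0^1 4*x^3 dx = 1;  ∫_0^1 -4*x^2 dx = -4/3.
Sum: 1 − 4/3 = -1/3.
So RHS = -∫_0^1 v(x) φ(x) dx = 1/3.
LHS = RHS, so the identity holds for this test φ.
Moreover u is smooth here and v(x) = u'(x) = -4*x pointwise, so the identity holds for every test function. Hence v is the weak derivative of u.


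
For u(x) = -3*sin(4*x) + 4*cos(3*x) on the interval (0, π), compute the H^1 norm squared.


||u||_{H^1(0,π)}^2 = -1920/7 + 313*π/2

u'(x) = -12*sin(3*x) - 12*cos(4*x).
Expand u² and (u')² and integrate term by term on (0, π), using: for integers n ≥ 1, ∫_0^π sin²(nx) dx = ∫_0^π cos²(nx) dx = π/2; for n ≠ n', ∫_0^π sin(nx)sin(n'x) dx = ∫_0^π cos(nx)cos(n'x) dx = 0; and by product-to-sum, ∫_0^π sin(nx)cos(n'x) dx = ½∫_0^π [sin((n+n')x) + sin((n−n')x)] dx, which is 0 when n+n' is even and 2n/(n²−n'²) when n+n' is odd (it need not vanish on (0, π)).
  u² squared terms: (-3)²·∫sin(4x)² dx = 9·π/2 = 9*π/2;  (4)²·∫cos(3x)² dx = 16·π/2 = 8*π.
  u² cross terms: 2·(-3)·(4)·∫sin(4x)·cos(3x) dx = -24·(8/7) = -192/7.
  So ∫_0^π u² dx = 9*π/2 + 8*π − 192/7 = -192/7 + 25*π/2.
  (u')² squared terms: (-12)²·∫cos(4x)² dx = 144·π/2 = 72*π;  (-12)²·∫sin(3x)² dx = 144·π/2 = 72*π.
  (u')² cross terms: 2·(-12)·(-12)·∫cos(4x)·sin(3x) dx = 288·(-6/7) = -1728/7.
  So ∫_0^π (u')² dx = 72*π + 72*π − 1728/7 = -1728/7 + 144*π.
||u||_{H^1}^2 = (-192/7 + 25*π/2) + (-1728/7 + 144*π) = -1920/7 + 313*π/2.


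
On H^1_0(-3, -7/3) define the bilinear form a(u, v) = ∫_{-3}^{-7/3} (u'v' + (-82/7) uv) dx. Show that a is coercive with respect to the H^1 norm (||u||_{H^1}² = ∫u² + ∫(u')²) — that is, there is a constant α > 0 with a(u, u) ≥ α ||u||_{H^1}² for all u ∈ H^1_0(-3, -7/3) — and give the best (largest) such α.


α = (-328 + 63*π^2)/(7*(4 + 9*π^2))

Coercivity of a(·,·) on H^1_0(-3, -7/3) means a(u, u) ≥ α ||u||_{H^1}² for every u ∈ H^1_0.
The interval has length L = 2/3, and Poincaré/coercivity depend only on L. Here a(u, u) = ∫(u')² + (-82/7)·∫u².
Here c = -82/7 < 0 with |c| < (π/L)² = 9*π^2/4, so coercivity still holds. The condition a(u,u) ≥ α||u||_{H^1}² reads (1−α)∫(u')² ≥ (α−c)∫u². Any admissible α is ≤ 1 (rapidly oscillating u have ∫u²/∫(u')² → 0), and α = 1 would force 0 ≥ (1−c)∫u², impossible since c < 1; so 1−α > 0. By the sharp Poincaré inequality on H^1_0 of an interval of length L, ∫(u')² ≥ (π/L)²∫u² with equality for the first sine mode sin(π(x−x₀)/L) (x₀ the left endpoint), so the inequality holds for all u iff (1−α)(π/L)² ≥ α − c, i.e. α ≤ ((π/L)² + c)/((π/L)² + 1) = (1 + c(L/π)²)/(1 + (L/π)²). (Direct route, valid since c ≤ 0: Poincaré gives c∫u² ≥ c(L/π)²∫(u')², so a(u,u) ≥ (1 + c(L/π)²)∫(u')², while ||u||_{H^1}² ≤ (1 + (L/π)²)∫(u')²; dividing yields the same α.) With (π/L)² = 9*π^2/4 and c = -82/7, the largest admissible constant is α = ((π/L)² + c)/((π/L)² + 1).
Simplifying, α = (-328 + 63*π^2)/(7*(4 + 9*π^2)).


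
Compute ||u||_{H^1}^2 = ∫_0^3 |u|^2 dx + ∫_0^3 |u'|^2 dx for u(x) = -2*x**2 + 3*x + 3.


||u||_{H^1}^2 = 477/5

The H^1 norm (squared) on an interval (0, L) is
  ||u||_{H^1}^2 = ∫_0^L u(x)^2 dx + ∫_0^L u'(x)^2 dx.
Compute u'(x) = 3 - 4*x.
Then u(x)^2 = 4*x**4 - 12*x**3 - 3*x**2 + 18*x + 9 and u'(x)^2 = 16*x**2 - 24*x + 9.
Integrate each monomial from 0 to 3 using ∫_0^3 c·x^n dx = c·3^(n+1)/(n+1):
  ∫_0^3 u(x)^2 dx = ∫_0^3 (4*x^4 - 12*x^3 - 3*x^2 + 18*x + 9) dx. Term by term:
    ∫_0^3 4*x^4 dx = 972/5;  ∫_0^3 -12*x^3 dx = -243;  ∫_0^3 -3*x^2 dx = -27;
    ∫_0^3 18*x dx = 81;  ∫_0^3 9 dx = 27.
  Sum: 972/5 − 243 − 27 + 81 + 27 = 162/5.
  ∫_0^3 u'(x)^2 dx = ∫_0^3 (16*x^2 - 24*x + 9) dx. Term by term:
    ∫_0^3 16*x^2 dx = 144;  ∫_0^3 -24*x dx = -108;  ∫_0^3 9 dx = 27.
  Sum: 144 − 108 + 27 = 63.
Adding: ||u||_{H^1}^2 = 162/5 + 63 = 477/5.


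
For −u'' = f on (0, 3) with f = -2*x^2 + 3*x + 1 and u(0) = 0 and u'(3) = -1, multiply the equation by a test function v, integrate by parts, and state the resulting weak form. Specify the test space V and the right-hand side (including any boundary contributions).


V = {v ∈ H^1(0, 3) : v(0) = 0} (test functions vanish at x = 0 where u is specified); weak form: ∫_0^3 u'v' dx = ∫_0^3 (-2*x^2 + 3*x + 1) v dx − v(3) for all v ∈ V.

Multiply both sides by a test function v and integrate from 0 to 3:
  ∫_0^3 −u''(x) v(x) dx = ∫_0^3 f(x) v(x) dx.
Integrate the LHS by parts once:
  ∫_0^3 −u'' v dx = −[u'(x) v(x)]_0^3 + ∫_0^3 u'(x) v'(x) dx.
Thus ∫_0^3 u'(x) v'(x) dx = ∫_0^3 f(x) v(x) dx + [u'(x) v(x)]_0^3.
Choose V so that boundary terms are either known or forced to vanish.
Mixed BC: u(0) = 0 (Dirichlet) and u'(3) = -1 (Neumann). Define V = {v ∈ H^1(0, 3) : v(0) = 0}. Then [u' v]_0^3 = u'(3)·v(3) − u'(0)·0 = − v(3).
Weak formulation: find u (satisfying any essential BC) such that ∫_0^3 u'(x) v'(x) dx = ∫_0^3 f v dx − v(3) for all v ∈ V (Dirichlet at 0 absorbed into V; Neumann datum at x = 3 contributes the boundary term).
Substituting f(x) = -2*x^2 + 3*x + 1, the right-hand side is ∫_0^3 (-2*x^2 + 3*x + 1) v dx − v(3).


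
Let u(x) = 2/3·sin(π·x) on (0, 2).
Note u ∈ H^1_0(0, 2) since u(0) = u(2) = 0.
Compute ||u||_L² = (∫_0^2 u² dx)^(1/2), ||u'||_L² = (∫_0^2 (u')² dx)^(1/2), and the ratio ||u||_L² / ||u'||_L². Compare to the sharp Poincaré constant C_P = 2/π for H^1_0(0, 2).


||u||_L² / ||u'||_L² = 1/π < C_P = 2/π.

u(x) = 2/3·sin(π·x), so u'(x) = 2*π*cos(π*x)/3.
Writing u(x) = A·sin(kπx/L) with A = 2/3 and k = 2, use ∫_0^L sin²(kπx/L) dx = L/2 and ∫_0^L cos²(kπx/L) dx = L/2.
u² = 4/9·sin²(π·x) and (u')² = 4*π^2/9·cos²(π·x), and each of sin², cos² integrates to L/2 = 1 over (0, 2).
∫_0^2 u² dx = 4/9, so ||u||_L² = 2/3.
∫_0^2 (u')² dx = 4*π^2/9, so ||u'||_L² = 2*π/3.
Ratio ||u||_L² / ||u'||_L² = 1/π.
Sharp Poincaré constant on H^1_0(0, 2) is C_P = L/π = 2/π, achieved by sin(π/2·x).
This is the k = 2 harmonic; the ratio L/(kπ) is strictly less than C_P = L/π, consistent with the sharp inequality ||u||_L² ≤ C_P ||u'||_L².


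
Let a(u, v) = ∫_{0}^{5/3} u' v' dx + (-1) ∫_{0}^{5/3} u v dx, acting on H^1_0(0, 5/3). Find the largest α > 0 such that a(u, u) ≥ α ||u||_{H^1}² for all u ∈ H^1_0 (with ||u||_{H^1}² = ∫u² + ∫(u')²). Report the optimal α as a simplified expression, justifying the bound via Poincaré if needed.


α = (-25 + 9*π^2)/(25 + 9*π^2)

Coercivity of a(·,·) on H^1_0(0, 5/3) means a(u, u) ≥ α ||u||_{H^1}² for every u ∈ H^1_0.
The interval has length L = 5/3, and Poincaré/coercivity depend only on L. Here a(u, u) = ∫(u')² + (-1)·∫u².
Here c = -1 < 0 with |c| < (π/L)² = 9*π^2/25, so coercivity still holds. The condition a(u,u) ≥ α||u||_{H^1}² reads (1−α)∫(u')² ≥ (α−c)∫u². Any admissible α is ≤ 1 (rapidly oscillating u have ∫u²/∫(u')² → 0), and α = 1 would force 0 ≥ (1−c)∫u², impossible since c < 1; so 1−α > 0. By the sharp Poincaré inequality on H^1_0 of an interval of length L, ∫(u')² ≥ (π/L)²∫u² with equality for the first sine mode sin(π(x−x₀)/L) (x₀ the left endpoint), so the inequality holds for all u iff (1−α)(π/L)² ≥ α − c, i.e. α ≤ ((π/L)² + c)/((π/L)² + 1) = (1 + c(L/π)²)/(1 + (L/π)²). (Direct route, valid since c ≤ 0: Poincaré gives c∫u² ≥ c(L/π)²∫(u')², so a(u,u) ≥ (1 + c(L/π)²)∫(u')², while ||u||_{H^1}² ≤ (1 + (L/π)²)∫(u')²; dividing yields the same α.) With (π/L)² = 9*π^2/25 and c = -1, the largest admissible constant is α = ((π/L)² + c)/((π/L)² + 1).
Simplifying, α = (-25 + 9*π^2)/(25 + 9*π^2).


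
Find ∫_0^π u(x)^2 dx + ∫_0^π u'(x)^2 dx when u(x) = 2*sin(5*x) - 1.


||u||_{H^1(0,π)}^2 = -8/5 + 53*π

u'(x) = 10*cos(5*x).
Expand u² and (u')² and integrate term by term on (0, π), using: for integers n ≥ 1, ∫_0^π sin²(nx) dx = ∫_0^π cos²(nx) dx = π/2; for n ≠ n', ∫_0^π sin(nx)sin(n'x) dx = ∫_0^π cos(nx)cos(n'x) dx = 0; and by product-to-sum, ∫_0^π sin(nx)cos(n'x) dx = ½∫_0^π [sin((n+n')x) + sin((n−n')x)] dx, which is 0 when n+n' is even and 2n/(n²−n'²) when n+n' is odd (it need not vanish on (0, π)). For the constant mode: ∫_0^π 1 dx = π, ∫_0^π cos(nx) dx = 0, ∫_0^π sin(nx) dx = (1−(−1)^n)/n.
  u² squared terms: (-1)²·∫1 dx = 1·π = π;  (2)²·∫sin(5x)² dx = 4·π/2 = 2*π.
  u² cross terms: 2·(-1)·(2)·∫1·sin(5x) dx = -4·(2/5) = -8/5.
  So ∫_0^π u² dx = π + 2*π − 8/5 = -8/5 + 3*π.
  (u')² squared terms: (10)²·∫cos(5x)² dx = 100·π/2 = 50*π.
  So ∫_0^π (u')² dx = 50*π.
||u||_{H^1}^2 = (-8/5 + 3*π) + (50*π) = -8/5 + 53*π.


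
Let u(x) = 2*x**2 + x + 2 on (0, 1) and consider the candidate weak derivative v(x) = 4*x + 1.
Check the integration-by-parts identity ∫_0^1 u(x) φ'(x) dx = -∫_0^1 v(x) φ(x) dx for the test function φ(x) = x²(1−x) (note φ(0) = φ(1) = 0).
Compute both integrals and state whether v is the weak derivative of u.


LHS = -17/60, RHS = -17/60. Yes, v = u' weakly.

u(x) = 2*x**2 + x + 2, classical derivative u'(x) = 4*x + 1.
φ(x) = x²(1−x), so φ'(x) = x*(2 - 3*x).
Note φ(0) = φ(1) = 0, so the boundary term u·φ vanishes.
LHS = ∫_0^1 u(x) φ'(x) dx = ∫_0^1 (-6*x^4 + x^3 - 4*x^2 + 4*x) dx. Term by term:
  ∫_0^1 -6*x^4 dx = -6/5;  ∫_0^1 x^3 dx = 1/4;  ∫_0^1 -4*x^2 dx = -4/3;
  ∫_0^1 4*x dx = 2.
Sum: -6/5 + 1/4 − 4/3 + 2 = -17/60.
So LHS = -17/60.
∫_0^1 v(x) φ(x) dx = ∫_0^1 (-4*x^4 + 3*x^3 + x^2) dx. Term by term:
  ∫_0^1 -4*x^4 dx = -4/5;  ∫_0^1 3*x^3 dx = 3/4;  ∫_0^1 x^2 dx = 1/3.
Sum: -4/5 + 3/4 + 1/3 = 17/60.
So RHS = -∫_0^1 v(x) φ(x) dx = -17/60.
LHS = RHS, so the identity holds for this test φ.
Moreover u is smooth here and v(x) = u'(x) = 4*x + 1 pointwise, so the identity holds for every test function. Hence v is the weak derivative of u.


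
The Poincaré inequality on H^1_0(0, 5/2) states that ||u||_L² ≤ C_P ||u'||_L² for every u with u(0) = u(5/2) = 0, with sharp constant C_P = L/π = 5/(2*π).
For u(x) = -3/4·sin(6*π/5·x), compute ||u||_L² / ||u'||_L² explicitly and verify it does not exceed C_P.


||u||_L² / ||u'||_L² = 5/(6*π) < C_P = 5/(2*π).

u(x) = -3/4·sin(6*π/5·x), so u'(x) = -9*π*cos(6*π*x/5)/10.
Writing u(x) = A·sin(kπx/L) with A = -3/4 and k = 3, use ∫_0^L sin²(kπx/L) dx = L/2 and ∫_0^L cos²(kπx/L) dx = L/2.
u² = 9/16·sin²(6*π/5·x) and (u')² = 81*π^2/100·cos²(6*π/5·x), and each of sin², cos² integrates to L/2 = 5/4 over (0, 5/2).
∫_0^5/2 u² dx = 45/64, so ||u||_L² = 3*sqrt(5)/8.
∫_0^5/2 (u')² dx = 81*π^2/80, so ||u'||_L² = 9*sqrt(5)*π/20.
Ratio ||u||_L² / ||u'||_L² = 5/(6*π).
Sharp Poincaré constant on H^1_0(0, 5/2) is C_P = L/π = 5/(2*π), achieved by sin(2*π/5·x).
This is the k = 3 harmonic; the ratio L/(kπ) is strictly less than C_P = L/π, consistent with the sharp inequality ||u||_L² ≤ C_P ||u'||_L².


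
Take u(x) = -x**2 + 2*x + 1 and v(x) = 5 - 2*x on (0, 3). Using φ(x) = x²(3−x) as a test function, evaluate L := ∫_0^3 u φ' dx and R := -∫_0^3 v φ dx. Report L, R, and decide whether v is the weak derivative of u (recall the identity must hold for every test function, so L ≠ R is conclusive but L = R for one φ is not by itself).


LHS = 54/5, RHS = -189/20. No, v is not the weak derivative of u.

u(x) = -x**2 + 2*x + 1, classical derivative u'(x) = 2 - 2*x.
φ(x) = x²(3−x), so φ'(x) = 3*x*(2 - x).
Note φ(0) = φ(3) = 0, so the boundary term u·φ vanishes.
LHS = ∫_0^3 u(x) φ'(x) dx = ∫_0^3 (3*x^4 - 12*x^3 + 9*x^2 + 6*x) dx. Term by term:
  ∫_0^3 3*x^4 dx = 729/5;  ∫_0^3 -12*x^3 dx = -243;  ∫_0^3 9*x^2 dx = 81;
  ∫_0^3 6*x dx = 27.
Sum: 729/5 − 243 + 81 + 27 = 54/5.
So LHS = 54/5.
∫_0^3 v(x) φ(x) dx = ∫_0^3 (2*x^4 - 11*x^3 + 15*x^2) dx. Term by term:
  ∫_0^3 2*x^4 dx = 486/5;  ∫_0^3 -11*x^3 dx = -891/4;  ∫_0^3 15*x^2 dx = 135.
Sum: 486/5 − 891/4 + 135 = 189/20.
So RHS = -∫_0^3 v(x) φ(x) dx = -189/20.
LHS − RHS = 81/4 ≠ 0, so the identity fails.
(For a valid weak derivative the identity must hold for EVERY test function, in particular this one. The failure shows v is NOT the weak derivative of u.)
Correct weak derivative would be u'(x) = 2 - 2*x.


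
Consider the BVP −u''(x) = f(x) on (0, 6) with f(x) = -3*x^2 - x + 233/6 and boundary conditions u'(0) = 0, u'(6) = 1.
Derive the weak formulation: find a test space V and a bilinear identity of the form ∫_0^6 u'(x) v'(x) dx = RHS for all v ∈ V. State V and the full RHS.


V = H^1(0, 6) (v unrestricted at boundary; u is determined up to an additive constant); weak form: ∫_0^6 u'v' dx = ∫_0^6 (-3*x^2 - x + 233/6) v dx + v(6) for all v ∈ V.

Multiply both sides by a test function v and integrate from 0 to 6:
  ∫_0^6 −u''(x) v(x) dx = ∫_0^6 f(x) v(x) dx.
Integrate the LHS by parts once:
  ∫_0^6 −u'' v dx = −[u'(x) v(x)]_0^6 + ∫_0^6 u'(x) v'(x) dx.
Thus ∫_0^6 u'(x) v'(x) dx = ∫_0^6 f(x) v(x) dx + [u'(x) v(x)]_0^6.
Choose V so that boundary terms are either known or forced to vanish.
u has inhomogeneous Neumann u'(0) = 0, u'(6) = 1. [u' v]_0^6 = (1)·v(6) − (0)·v(0) = v(6). Take V = H^1(0, 6); boundary term becomes part of RHS.
Weak formulation: find u (satisfying any essential BC) such that ∫_0^6 u'(x) v'(x) dx = ∫_0^6 f v dx + v(6) for all v ∈ V (Neumann data are natural BCs: they enter the RHS as boundary terms).
Substituting f(x) = -3*x^2 - x + 233/6, the right-hand side is ∫_0^6 (-3*x^2 - x + 233/6) v dx + v(6).
Compatibility check (pure Neumann): taking v ≡ 1 ∈ V gives 0 = ∫_0^6 f dx + (1) − (0), i.e. ∫_0^6 f dx must equal u'(0) − u'(6) = -1. Indeed ∫_0^6 (-3*x^2 - x + 233/6) dx = -1, so the data are compatible. The solution is then unique only up to an additive constant (fix it e.g. by requiring ∫_0^6 u dx = 0).


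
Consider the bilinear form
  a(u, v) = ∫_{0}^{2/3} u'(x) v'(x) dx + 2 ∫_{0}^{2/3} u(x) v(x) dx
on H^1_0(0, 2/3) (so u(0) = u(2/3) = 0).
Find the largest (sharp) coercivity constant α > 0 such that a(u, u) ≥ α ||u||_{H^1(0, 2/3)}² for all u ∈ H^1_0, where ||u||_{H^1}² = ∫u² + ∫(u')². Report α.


α = 1

Coercivity of a(·,·) on H^1_0(0, 2/3) means a(u, u) ≥ α ||u||_{H^1}² for every u ∈ H^1_0.
The interval has length L = 2/3, and Poincaré/coercivity depend only on L. Here a(u, u) = ∫(u')² + (2)·∫u².
Here c = 2 ≥ 1, so a(u,u) = ∫(u')² + c∫u² ≥ ∫(u')² + ∫u² = ||u||_{H^1}², i.e. α = 1 works. No larger α is possible: a(u,u) ≥ α||u||_{H^1}² means (1−α)∫(u')² ≥ (α−c)∫u², and for the modes u_n = sin(nπ(x−x₀)/L) (x₀ the left endpoint) one has ∫u_n²/∫(u_n')² = (L/(nπ))² → 0, so a(u_n,u_n)/||u_n||_{H^1}² → 1. Hence the optimal constant is α = 1.
Therefore α = 1.


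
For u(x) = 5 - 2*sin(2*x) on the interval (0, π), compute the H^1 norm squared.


||u||_{H^1(0,π)}^2 = 35*π

u'(x) = -4*cos(2*x).
Expand u² and (u')² and integrate term by term on (0, π), using: for integers n ≥ 1, ∫_0^π sin²(nx) dx = ∫_0^π cos²(nx) dx = π/2; for n ≠ n', ∫_0^π sin(nx)sin(n'x) dx = ∫_0^π cos(nx)cos(n'x) dx = 0; and by product-to-sum, ∫_0^π sin(nx)cos(n'x) dx = ½∫_0^π [sin((n+n')x) + sin((n−n')x)] dx, which is 0 when n+n' is even and 2n/(n²−n'²) when n+n' is odd (it need not vanish on (0, π)). For the constant mode: ∫_0^π 1 dx = π, ∫_0^π cos(nx) dx = 0, ∫_0^π sin(nx) dx = (1−(−1)^n)/n.
  u² squared terms: (5)²·∫1 dx = 25·π = 25*π;  (-2)²·∫sin(2x)² dx = 4·π/2 = 2*π.
  u² cross terms: 2·(5)·(-2)·∫1·sin(2x) dx = -20·(0) = 0.
  So ∫_0^π u² dx = 25*π + 2*π + 0 = 27*π.
  (u')² squared terms: (-4)²·∫cos(2x)² dx = 16·π/2 = 8*π.
  So ∫_0^π (u')² dx = 8*π.
||u||_{H^1}^2 = (27*π) + (8*π) = 35*π.


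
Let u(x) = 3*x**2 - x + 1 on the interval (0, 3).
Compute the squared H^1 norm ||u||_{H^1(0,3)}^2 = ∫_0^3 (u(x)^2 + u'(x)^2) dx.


||u||_{H^1}^2 = 6459/10

The H^1 norm (squared) on an interval (0, L) is
  ||u||_{H^1}^2 = ∫_0^L u(x)^2 dx + ∫_0^L u'(x)^2 dx.
Compute u'(x) = 6*x - 1.
Then u(x)^2 = 9*x**4 - 6*x**3 + 7*x**2 - 2*x + 1 and u'(x)^2 = 36*x**2 - 12*x + 1.
Integrate each monomial from 0 to 3 using ∫_0^3 c·x^n dx = c·3^(n+1)/(n+1):
  ∫_0^3 u(x)^2 dx = ∫_0^3 (9*x^4 - 6*x^3 + 7*x^2 - 2*x + 1) dx. Term by term:
    ∫_0^3 9*x^4 dx = 2187/5;  ∫_0^3 -6*x^3 dx = -243/2;  ∫_0^3 7*x^2 dx = 63;
    ∫_0^3 -2*x dx = -9;  ∫_0^3 1 dx = 3.
  Sum: 2187/5 − 243/2 + 63 − 9 + 3 = 3729/10.
  ∫_0^3 u'(x)^2 dx = ∫_0^3 (36*x^2 - 12*x + 1) dx. Term by term:
    ∫_0^3 36*x^2 dx = 324;  ∫_0^3 -12*x dx = -54;  ∫_0^3 1 dx = 3.
  Sum: 324 − 54 + 3 = 273.
Adding: ||u||_{H^1}^2 = 3729/10 + 273 = 6459/10.


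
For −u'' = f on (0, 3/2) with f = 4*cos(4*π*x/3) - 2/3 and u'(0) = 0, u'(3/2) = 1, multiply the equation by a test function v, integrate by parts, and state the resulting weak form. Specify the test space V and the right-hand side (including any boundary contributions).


V = H^1(0, 3/2) (v unrestricted at boundary; u is determined up to an additive constant); weak form: ∫_0^3/2 u'v' dx = ∫_0^3/2 (4*cos(4*π*x/3) - 2/3) v dx + v(3/2) for all v ∈ V.

Multiply both sides by a test function v and integrate from 0 to 3/2:
  ∫_0^3/2 −u''(x) v(x) dx = ∫_0^3/2 f(x) v(x) dx.
Integrate the LHS by parts once:
  ∫_0^3/2 −u'' v dx = −[u'(x) v(x)]_0^3/2 + ∫_0^3/2 u'(x) v'(x) dx.
Thus ∫_0^3/2 u'(x) v'(x) dx = ∫_0^3/2 f(x) v(x) dx + [u'(x) v(x)]_0^3/2.
Choose V so that boundary terms are either known or forced to vanish.
u has inhomogeneous Neumann u'(0) = 0, u'(3/2) = 1. [u' v]_0^3/2 = (1)·v(3/2) − (0)·v(0) = v(3/2). Take V = H^1(0, 3/2); boundary term becomes part of RHS.
Weak formulation: find u (satisfying any essential BC) such that ∫_0^3/2 u'(x) v'(x) dx = ∫_0^3/2 f v dx + v(3/2) for all v ∈ V (Neumann data are natural BCs: they enter the RHS as boundary terms).
Substituting f(x) = 4*cos(4*π*x/3) - 2/3, the right-hand side is ∫_0^3/2 (4*cos(4*π*x/3) - 2/3) v dx + v(3/2).
Compatibility check (pure Neumann): taking v ≡ 1 ∈ V gives 0 = ∫_0^3/2 f dx + (1) − (0), i.e. ∫_0^3/2 f dx must equal u'(0) − u'(3/2) = -1. Indeed ∫_0^3/2 (4*cos(4*π*x/3) - 2/3) dx = -1, so the data are compatible. The solution is then unique only up to an additive constant (fix it e.g. by requiring ∫_0^3/2 u dx = 0).


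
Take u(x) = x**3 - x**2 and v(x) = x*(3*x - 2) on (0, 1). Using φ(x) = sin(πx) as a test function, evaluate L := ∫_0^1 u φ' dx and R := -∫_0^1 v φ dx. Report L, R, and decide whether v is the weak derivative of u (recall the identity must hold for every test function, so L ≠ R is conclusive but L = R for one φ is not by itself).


LHS = (12 - π^2)/π^3, RHS = (12 - π^2)/π^3. Yes, v = u' weakly.

u(x) = x**3 - x**2, classical derivative u'(x) = 3*x**2 - 2*x.
φ(x) = sin(πx), so φ'(x) = π*cos(π*x).
Note φ(0) = φ(1) = 0, so the boundary term u·φ vanishes.
LHS = ∫_0^1 u(x) φ'(x) dx = ∫_0^1 (π*x^3*cos(π*x) - π*x^2*cos(π*x)) dx. Term by term:
  ∫_0^1 π*x^3*cos(π*x) dx = -3/π + 12/π^3;  ∫_0^1 -π*x^2*cos(π*x) dx = 2/π.
Sum: -3/π + 12/π^3 + 2/π = (12 - π^2)/π^3.
So LHS = (12 - π^2)/π^3.
∫_0^1 v(x) φ(x) dx = ∫_0^1 (3*x^2*sin(π*x) - 2*x*sin(π*x)) dx. Term by term:
  ∫_0^1 -2*x*sin(π*x) dx = -2/π;  ∫_0^1 3*x^2*sin(π*x) dx = -12/π^3 + 3/π.
Sum: -2/π + -12/π^3 + 3/π = (-12 + π^2)/π^3.
So RHS = -∫_0^1 v(x) φ(x) dx = (12 - π^2)/π^3.
LHS = RHS, so the identity holds for this test φ.
Moreover u is smooth here and v(x) = u'(x) = 3*x**2 - 2*x pointwise, so the identity holds for every test function. Hence v is the weak derivative of u.


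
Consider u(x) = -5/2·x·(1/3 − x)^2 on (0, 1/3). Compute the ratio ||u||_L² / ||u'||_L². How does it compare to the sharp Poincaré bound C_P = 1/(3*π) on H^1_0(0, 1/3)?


||u||_L² / ||u'||_L² = sqrt(14)/42 < C_P = 1/(3*π).

u(x) = -5/2·x·(1/3 − x)^2, so u'(x) = -15*x^2/2 + 10*x/3 - 5/18.
u(x) = -5/2·x·(1/3 − x)^2 vanishes at x = 0 and x = 1/3, so u ∈ H^1_0(0, 1/3). Differentiate via the product rule and integrate the resulting polynomials term by term.
  ∫_0^1/3 u² dx = ∫_0^1/3 (25*x^6/4 - 25*x^5/3 + 25*x^4/6 - 25*x^3/27 + 25*x^2/324) dx. Term by term:
    ∫_0^1/3 25*x^6/4 dx = 25/61236;  ∫_0^1/3 -25*x^5/3 dx = -25/13122;  ∫_0^1/3 25*x^4/6 dx = 5/1458;
    ∫_0^1/3 -25*x^3/27 dx = -25/8748;  ∫_0^1/3 25*x^2/324 dx = 25/26244.
  Sum: 25/61236 − 25/13122 + 5/1458 − 25/8748 + 25/26244 = 5/183708.
  ∫_0^1/3 (u')² dx = ∫_0^1/3 (225*x^4/4 - 50*x^3 + 275*x^2/18 - 50*x/27 + 25/324) dx. Term by term:
    ∫_0^1/3 225*x^4/4 dx = 5/108;  ∫_0^1/3 -50*x^3 dx = -25/162;  ∫_0^1/3 275*x^2/18 dx = 275/1458;
    ∫_0^1/3 -50*x/27 dx = -25/243;  ∫_0^1/3 25/324 dx = 25/972.
  Sum: 5/108 − 25/162 + 275/1458 − 25/243 + 25/972 = 5/1458.
∫_0^1/3 u² dx = 5/183708, so ||u||_L² = sqrt(35)/1134.
∫_0^1/3 (u')² dx = 5/1458, so ||u'||_L² = sqrt(10)/54.
Ratio ||u||_L² / ||u'||_L² = sqrt(14)/42.
Sharp Poincaré constant on H^1_0(0, 1/3) is C_P = L/π = 1/(3*π), achieved by sin(3*π·x).
A polynomial bump cannot attain the sharp Poincaré constant (only the first sine eigenfunction does), so the ratio is strictly less than C_P, consistent with ||u||_L² ≤ C_P ||u'||_L².


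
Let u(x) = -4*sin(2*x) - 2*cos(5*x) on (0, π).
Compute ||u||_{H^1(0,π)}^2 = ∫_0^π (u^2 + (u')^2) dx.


||u||_{H^1(0,π)}^2 = -1664/21 + 92*π

u'(x) = 10*sin(5*x) - 8*cos(2*x).
Expand u² and (u')² and integrate term by term on (0, π), using: for integers n ≥ 1, ∫_0^π sin²(nx) dx = ∫_0^π cos²(nx) dx = π/2; for n ≠ n', ∫_0^π sin(nx)sin(n'x) dx = ∫_0^π cos(nx)cos(n'x) dx = 0; and by product-to-sum, ∫_0^π sin(nx)cos(n'x) dx = ½∫_0^π [sin((n+n')x) + sin((n−n')x)] dx, which is 0 when n+n' is even and 2n/(n²−n'²) when n+n' is odd (it need not vanish on (0, π)).
  u² squared terms: (-4)²·∫sin(2x)² dx = 16·π/2 = 8*π;  (-2)²·∫cos(5x)² dx = 4·π/2 = 2*π.
  u² cross terms: 2·(-4)·(-2)·∫sin(2x)·cos(5x) dx = 16·(-4/21) = -64/21.
  So ∫_0^π u² dx = 8*π + 2*π − 64/21 = -64/21 + 10*π.
  (u')² squared terms: (-8)²·∫cos(2x)² dx = 64·π/2 = 32*π;  (10)²·∫sin(5x)² dx = 100·π/2 = 50*π.
  (u')² cross terms: 2·(-8)·(10)·∫cos(2x)·sin(5x) dx = -160·(10/21) = -1600/21.
  So ∫_0^π (u')² dx = 32*π + 50*π − 1600/21 = -1600/21 + 82*π.
||u||_{H^1}^2 = (-64/21 + 10*π) + (-1600/21 + 82*π) = -1664/21 + 92*π.


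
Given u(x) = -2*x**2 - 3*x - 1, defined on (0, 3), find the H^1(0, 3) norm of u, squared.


||u||_{H^1}^2 = 4317/5

The H^1 norm (squared) on an interval (0, L) is
  ||u||_{H^1}^2 = ∫_0^L u(x)^2 dx + ∫_0^L u'(x)^2 dx.
Compute u'(x) = -4*x - 3.
Then u(x)^2 = 4*x**4 + 12*x**3 + 13*x**2 + 6*x + 1 and u'(x)^2 = 16*x**2 + 24*x + 9.
Integrate each monomial from 0 to 3 using ∫_0^3 c·x^n dx = c·3^(n+1)/(n+1):
  ∫_0^3 u(x)^2 dx = ∫_0^3 (4*x^4 + 12*x^3 + 13*x^2 + 6*x + 1) dx. Term by term:
    ∫_0^3 4*x^4 dx = 972/5;  ∫_0^3 12*x^3 dx = 243;  ∫_0^3 13*x^2 dx = 117;
    ∫_0^3 6*x dx = 27;  ∫_0^3 1 dx = 3.
  Sum: 972/5 + 243 + 117 + 27 + 3 = 2922/5.
  ∫_0^3 u'(x)^2 dx = ∫_0^3 (16*x^2 + 24*x + 9) dx. Term by term:
    ∫_0^3 16*x^2 dx = 144;  ∫_0^3 24*x dx = 108;  ∫_0^3 9 dx = 27.
  Sum: 144 + 108 + 27 = 279.
Adding: ||u||_{H^1}^2 = 2922/5 + 279 = 4317/5.


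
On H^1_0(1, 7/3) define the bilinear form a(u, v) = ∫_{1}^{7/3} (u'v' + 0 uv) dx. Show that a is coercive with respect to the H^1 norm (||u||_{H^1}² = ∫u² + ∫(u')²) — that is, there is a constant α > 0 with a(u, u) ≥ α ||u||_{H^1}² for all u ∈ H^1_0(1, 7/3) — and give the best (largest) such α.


α = 9*π^2/(16 + 9*π^2)

Coercivity of a(·,·) on H^1_0(1, 7/3) means a(u, u) ≥ α ||u||_{H^1}² for every u ∈ H^1_0.
The interval has length L = 4/3, and Poincaré/coercivity depend only on L. Here a(u, u) = ∫(u')² + (0)·∫u².
Here c = 0, so a(u,u) = ∫(u')² alone. The condition a(u,u) ≥ α||u||_{H^1}² reads (1−α)∫(u')² ≥ (α−c)∫u². Any admissible α is ≤ 1 (rapidly oscillating u have ∫u²/∫(u')² → 0), and α = 1 would force 0 ≥ (1−c)∫u², impossible since c < 1; so 1−α > 0. By the sharp Poincaré inequality on H^1_0 of an interval of length L, ∫(u')² ≥ (π/L)²∫u² with equality for the first sine mode sin(π(x−x₀)/L) (x₀ the left endpoint), so the inequality holds for all u iff (1−α)(π/L)² ≥ α − c, i.e. α ≤ ((π/L)² + c)/((π/L)² + 1) = (1 + c(L/π)²)/(1 + (L/π)²). (Direct route, valid since c ≤ 0: Poincaré gives c∫u² ≥ c(L/π)²∫(u')², so a(u,u) ≥ (1 + c(L/π)²)∫(u')², while ||u||_{H^1}² ≤ (1 + (L/π)²)∫(u')²; dividing yields the same α.) With (π/L)² = 9*π^2/16 and c = 0, the largest admissible constant is α = ((π/L)² + c)/((π/L)² + 1).
Simplifying, α = 9*π^2/(16 + 9*π^2).


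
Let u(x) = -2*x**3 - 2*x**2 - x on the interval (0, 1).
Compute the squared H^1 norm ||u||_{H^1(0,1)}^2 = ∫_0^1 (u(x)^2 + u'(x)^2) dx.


||u||_{H^1}^2 = 1343/35

The H^1 norm (squared) on an interval (0, L) is
  ||u||_{H^1}^2 = ∫_0^L u(x)^2 dx + ∫_0^L u'(x)^2 dx.
Compute u'(x) = -6*x**2 - 4*x - 1.
Then u(x)^2 = 4*x**6 + 8*x**5 + 8*x**4 + 4*x**3 + x**2 and u'(x)^2 = 36*x**4 + 48*x**3 + 28*x**2 + 8*x + 1.
Integrate each monomial from 0 to 1 using ∫_0^1 c·x^n dx = c·1^(n+1)/(n+1):
  ∫_0^1 u(x)^2 dx = ∫_0^1 (4*x^6 + 8*x^5 + 8*x^4 + 4*x^3 + x^2) dx. Term by term:
    ∫_0^1 4*x^6 dx = 4/7;  ∫_0^1 8*x^5 dx = 4/3;  ∫_0^1 8*x^4 dx = 8/5;
    ∫_0^1 4*x^3 dx = 1;  ∫_0^1 x^2 dx = 1/3.
  Sum: 4/7 + 4/3 + 8/5 + 1 + 1/3 = 508/105.
  ∫_0^1 u'(x)^2 dx = ∫_0^1 (36*x^4 + 48*x^3 + 28*x^2 + 8*x + 1) dx. Term by term:
    ∫_0^1 36*x^4 dx = 36/5;  ∫_0^1 48*x^3 dx = 12;  ∫_0^1 28*x^2 dx = 28/3;
    ∫_0^1 8*x dx = 4;  ∫_0^1 1 dx = 1.
  Sum: 36/5 + 12 + 28/3 + 4 + 1 = 503/15.
Adding: ||u||_{H^1}^2 = 508/105 + 503/15 = 1343/35.


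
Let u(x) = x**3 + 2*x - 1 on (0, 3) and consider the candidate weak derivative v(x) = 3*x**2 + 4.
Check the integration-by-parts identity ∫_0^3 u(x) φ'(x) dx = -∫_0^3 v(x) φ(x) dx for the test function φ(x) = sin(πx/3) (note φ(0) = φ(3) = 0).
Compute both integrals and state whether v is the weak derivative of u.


LHS = -93/π + 324/π^3, RHS = -105/π + 324/π^3. No, v is not the weak derivative of u.

u(x) = x**3 + 2*x - 1, classical derivative u'(x) = 3*x**2 + 2.
φ(x) = sin(πx/3), so φ'(x) = π*cos(π*x/3)/3.
Note φ(0) = φ(3) = 0, so the boundary term u·φ vanishes.
LHS = ∫_0^3 u(x) φ'(x) dx = ∫_0^3 (π*x^3*cos(π*x/3)/3 + 2*π*x*cos(π*x/3)/3 - π*cos(π*x/3)/3) dx. Term by term:
  ∫_0^3 -π*cos(π*x/3)/3 dx = 0;  ∫_0^3 π*x^3*cos(π*x/3)/3 dx = -81/π + 324/π^3;  ∫_0^3 2*π*x*cos(π*x/3)/3 dx = -12/π.
Sum: 0 + -81/π + 324/π^3 − 12/π = -93/π + 324/π^3.
So LHS = -93/π + 324/π^3.
∫_0^3 v(x) φ(x) dx = ∫_0^3 (3*x^2*sin(π*x/3) + 4*sin(π*x/3)) dx. Term by term:
  ∫_0^3 4*sin(π*x/3) dx = 24/π;  ∫_0^3 3*x^2*sin(π*x/3) dx = -324/π^3 + 81/π.
Sum: 24/π + -324/π^3 + 81/π = -324/π^3 + 105/π.
So RHS = -∫_0^3 v(x) φ(x) dx = -105/π + 324/π^3.
LHS − RHS = 12/π ≠ 0, so the identity fails.
(For a valid weak derivative the identity must hold for EVERY test function, in particular this one. The failure shows v is NOT the weak derivative of u.)
Correct weak derivative would be u'(x) = 3*x**2 + 2.


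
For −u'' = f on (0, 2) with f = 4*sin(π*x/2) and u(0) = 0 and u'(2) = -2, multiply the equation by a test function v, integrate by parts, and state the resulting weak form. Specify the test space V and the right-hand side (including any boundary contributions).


V = {v ∈ H^1(0, 2) : v(0) = 0} (test functions vanish at x = 0 where u is specified); weak form: ∫_0^2 u'v' dx = ∫_0^2 (4*sin(π*x/2)) v dx − 2·v(2) for all v ∈ V.

Multiply both sides by a test function v and integrate from 0 to 2:
  ∫_0^2 −u''(x) v(x) dx = ∫_0^2 f(x) v(x) dx.
Integrate the LHS by parts once:
  ∫_0^2 −u'' v dx = −[u'(x) v(x)]_0^2 + ∫_0^2 u'(x) v'(x) dx.
Thus ∫_0^2 u'(x) v'(x) dx = ∫_0^2 f(x) v(x) dx + [u'(x) v(x)]_0^2.
Choose V so that boundary terms are either known or forced to vanish.
Mixed BC: u(0) = 0 (Dirichlet) and u'(2) = -2 (Neumann). Define V = {v ∈ H^1(0, 2) : v(0) = 0}. Then [u' v]_0^2 = u'(2)·v(2) − u'(0)·0 = − 2·v(2).
Weak formulation: find u (satisfying any essential BC) such that ∫_0^2 u'(x) v'(x) dx = ∫_0^2 f v dx − 2·v(2) for all v ∈ V (Dirichlet at 0 absorbed into V; Neumann datum at x = 2 contributes the boundary term).
Substituting f(x) = 4*sin(π*x/2), the right-hand side is ∫_0^2 (4*sin(π*x/2)) v dx − 2·v(2).
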